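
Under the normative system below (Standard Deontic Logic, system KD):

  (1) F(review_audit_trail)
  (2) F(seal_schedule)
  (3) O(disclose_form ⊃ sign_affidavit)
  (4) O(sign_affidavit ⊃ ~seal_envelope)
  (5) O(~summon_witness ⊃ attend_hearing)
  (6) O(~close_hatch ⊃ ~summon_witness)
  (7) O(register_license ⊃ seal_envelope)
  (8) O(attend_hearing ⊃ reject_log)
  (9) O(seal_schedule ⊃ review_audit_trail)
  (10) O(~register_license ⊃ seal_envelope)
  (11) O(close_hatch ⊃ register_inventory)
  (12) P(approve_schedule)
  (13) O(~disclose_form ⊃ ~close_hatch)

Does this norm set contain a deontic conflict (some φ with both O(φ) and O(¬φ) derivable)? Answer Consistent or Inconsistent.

Premise 9 is O(seal_schedule ⊃ review_audit_trail), but O(seal_schedule) is not derivable from the premises, so it does not yield O(review_audit_trail).
So O(review_audit_trail) is not derivable, and the apparent clash with O(~review_audit_trail) does not arise.
A world satisfying every obligation exists (e.g. approve_schedule=false, attend_hearing=true, close_hatch=false, disclose_form=false, register_inventory=false, register_license=false, reject_log=true, review_audit_trail=false, seal_envelope=true, seal_schedule=false, sign_affidavit=false, summon_witness=false); no atom is both obligatory and forbidden, so the set is consistent.

Consistent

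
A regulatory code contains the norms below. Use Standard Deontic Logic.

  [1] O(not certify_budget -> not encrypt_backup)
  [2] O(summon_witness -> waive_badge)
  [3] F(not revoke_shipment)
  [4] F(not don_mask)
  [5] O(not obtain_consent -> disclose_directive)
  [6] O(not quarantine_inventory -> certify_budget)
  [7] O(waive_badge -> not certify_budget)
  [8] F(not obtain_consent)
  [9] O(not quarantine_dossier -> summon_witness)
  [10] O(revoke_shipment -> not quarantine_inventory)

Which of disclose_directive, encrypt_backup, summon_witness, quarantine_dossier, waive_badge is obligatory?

Premise 3 is F(not revoke_shipment), i.e. O(revoke_shipment).
Applying K to premise 10 (O(revoke_shipment -> not quarantine_inventory)) and O(revoke_shipment) yields O(not quarantine_inventory).
From O(not quarantine_inventory) and premise 6, O(not quarantine_inventory -> certify_budget), we obtain O(certify_budget).
The contrapositive of premise 7 (O(waive_badge -> not certify_budget)) is O(certify_budget -> not waive_badge), and O(certify_budget) is already established, so O(not waive_badge).
The contrapositive of premise 2 (O(summon_witness -> waive_badge)) is O(not waive_badge -> not summon_witness), and O(not waive_badge) is already established, so O(not summon_witness).
Premise 9, O(not quarantine_dossier -> summon_witness), contraposes to O(not summon_witness -> quarantine_dossier); with O(not summon_witness) we get O(quarantine_dossier).
So O(quarantine_dossier) holds — quarantine_dossier is obligatory. None of the other listed options is made obligatory by any chain of premises.

quarantine_dossier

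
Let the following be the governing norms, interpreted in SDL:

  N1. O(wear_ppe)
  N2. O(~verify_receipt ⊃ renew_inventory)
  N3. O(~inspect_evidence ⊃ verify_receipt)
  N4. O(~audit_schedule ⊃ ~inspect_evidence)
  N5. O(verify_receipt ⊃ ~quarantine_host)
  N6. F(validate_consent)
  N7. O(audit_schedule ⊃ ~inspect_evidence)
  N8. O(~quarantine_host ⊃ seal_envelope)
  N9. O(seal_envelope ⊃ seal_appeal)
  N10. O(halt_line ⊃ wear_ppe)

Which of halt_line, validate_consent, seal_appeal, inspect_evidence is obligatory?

seal_appeal

Premises 4 and 7 cover both cases: O(~audit_schedule ⊃ ~inspect_evidence) and O(audit_schedule ⊃ ~inspect_evidence). Since ~audit_schedule ∨ audit_schedule is a tautology, O(~inspect_evidence) follows.
From O(~inspect_evidence) and premise 3, O(~inspect_evidence ⊃ verify_receipt), we obtain O(verify_receipt).
With premise 5, O(verify_receipt ⊃ ~quarantine_host), the K-axiom yields O(~quarantine_host).
With premise 8, O(~quarantine_host ⊃ seal_envelope), the K-axiom yields O(seal_envelope).
From O(seal_envelope) and premise 9, O(seal_envelope ⊃ seal_appeal), we obtain O(seal_appeal).
So O(seal_appeal) holds — seal_appeal is obligatory. None of the other listed options is made obligatory by any chain of premises.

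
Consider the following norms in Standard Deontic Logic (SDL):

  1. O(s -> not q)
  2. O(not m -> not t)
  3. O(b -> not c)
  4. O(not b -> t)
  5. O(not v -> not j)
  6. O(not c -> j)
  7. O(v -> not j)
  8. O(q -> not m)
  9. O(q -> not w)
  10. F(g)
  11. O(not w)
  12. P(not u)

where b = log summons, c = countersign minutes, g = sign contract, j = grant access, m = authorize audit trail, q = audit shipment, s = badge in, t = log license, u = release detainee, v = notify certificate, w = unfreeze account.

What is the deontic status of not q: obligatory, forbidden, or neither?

Premises 7 and 5 cover both cases: O(v -> not j) and O(not v -> not j). Since v ∨ not v is a tautology, O(not j) follows.
The contrapositive of premise 6 (O(not c -> j)) is O(not j -> c), and O(not j) is already established, so O(c).
Premise 3 is O(b -> not c); contrapositively O(c -> not b). Since O(c) holds, K gives O(not b).
Applying K to premise 4 (O(not b -> t)) and O(not b) yields O(t).
The contrapositive of premise 2 (O(not m -> not t)) is O(t -> m), and O(t) is already established, so O(m).
Premise 8 is O(q -> not m); contrapositively O(m -> not q). Since O(m) holds, K gives O(not q).
Premises 1, 9, 10, 11, 12 do not contribute to this derivation.
Hence not q is obligatory.

Obligatory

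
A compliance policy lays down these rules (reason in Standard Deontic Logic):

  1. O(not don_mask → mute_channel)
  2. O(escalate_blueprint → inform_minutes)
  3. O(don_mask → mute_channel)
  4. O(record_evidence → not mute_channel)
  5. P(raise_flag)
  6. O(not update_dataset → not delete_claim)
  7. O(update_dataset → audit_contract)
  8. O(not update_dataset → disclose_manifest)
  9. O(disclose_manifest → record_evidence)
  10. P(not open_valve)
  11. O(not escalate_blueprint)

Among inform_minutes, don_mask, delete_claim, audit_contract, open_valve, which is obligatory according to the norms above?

Premises 1 and 3 are O(not don_mask → mute_channel) and O(don_mask → mute_channel); every ideal world satisfies not don_mask or don_mask, so in either case mute_channel holds — hence O(mute_channel).
Premise 4, O(record_evidence → not mute_channel), contraposes to O(mute_channel → not record_evidence); with O(mute_channel) we get O(not record_evidence).
Premise 9, O(disclose_manifest → record_evidence), contraposes to O(not record_evidence → not disclose_manifest); with O(not record_evidence) we get O(not disclose_manifest).
The contrapositive of premise 8 (O(not update_dataset → disclose_manifest)) is O(not disclose_manifest → update_dataset), and O(not disclose_manifest) is already established, so O(update_dataset).
Premise 7 is O(update_dataset → audit_contract); since O(update_dataset), deontic closure gives O(audit_contract).
So O(audit_contract) holds — audit_contract is obligatory. None of the other listed options is made obligatory by any chain of premises.

audit_contract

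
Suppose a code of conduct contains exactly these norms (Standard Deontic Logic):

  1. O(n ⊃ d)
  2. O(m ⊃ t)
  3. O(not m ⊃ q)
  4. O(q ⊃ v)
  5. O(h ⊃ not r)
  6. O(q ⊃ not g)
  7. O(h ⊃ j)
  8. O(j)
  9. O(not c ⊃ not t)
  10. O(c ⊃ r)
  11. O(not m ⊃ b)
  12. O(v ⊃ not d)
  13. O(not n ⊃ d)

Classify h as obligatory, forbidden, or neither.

Forbidden

Premises 1 and 13 are O(n ⊃ d) and O(not n ⊃ d); every ideal world satisfies n or not n, so in either case d holds — hence O(d).
Premise 12, O(v ⊃ not d), contraposes to O(d ⊃ not v); with O(d) we get O(not v).
The contrapositive of premise 4 (O(q ⊃ v)) is O(not v ⊃ not q), and O(not v) is already established, so O(not q).
Premise 3, O(not m ⊃ q), contraposes to O(not q ⊃ m); with O(not q) we get O(m).
Premise 2 is O(m ⊃ t); since O(m), deontic closure gives O(t).
The contrapositive of premise 9 (O(not c ⊃ not t)) is O(t ⊃ c), and O(t) is already established, so O(c).
From O(c) and premise 10, O(c ⊃ r), we obtain O(r).
Premise 5, O(h ⊃ not r), contraposes to O(r ⊃ not h); with O(r) we get O(not h).
Premises 6, 7, 8, 11 do not contribute to this derivation.
Thus O(not h), which is F(h): h is forbidden.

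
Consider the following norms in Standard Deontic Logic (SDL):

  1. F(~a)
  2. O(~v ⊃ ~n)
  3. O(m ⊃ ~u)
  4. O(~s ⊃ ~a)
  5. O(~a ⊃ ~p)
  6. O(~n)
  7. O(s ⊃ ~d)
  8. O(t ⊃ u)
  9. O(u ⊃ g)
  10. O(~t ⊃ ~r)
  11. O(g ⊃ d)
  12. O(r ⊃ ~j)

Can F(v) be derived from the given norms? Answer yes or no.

Premise 2 is O(~v ⊃ ~n); even if O(~n) held, inferring O(~v) would be affirming the consequent — invalid.
No other premise forces O(~v). An ideal world satisfying every premise can still have v true, so F(v) is not derivable.

No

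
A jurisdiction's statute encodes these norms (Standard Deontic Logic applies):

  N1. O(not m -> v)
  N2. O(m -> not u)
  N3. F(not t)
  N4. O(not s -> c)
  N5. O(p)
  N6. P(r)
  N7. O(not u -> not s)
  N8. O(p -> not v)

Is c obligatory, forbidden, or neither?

Obligatory

Premise 5 gives O(p).
Premise 8 is O(p -> not v); since O(p), deontic closure gives O(not v).
Premise 1, O(not m -> v), contraposes to O(not v -> m); with O(not v) we get O(m).
Premise 2 is O(m -> not u); since O(m), deontic closure gives O(not u).
With premise 7, O(not u -> not s), the K-axiom yields O(not s).
With premise 4, O(not s -> c), the K-axiom yields O(c).
Premises 3, 6 do not contribute to this derivation.
Hence c is obligatory.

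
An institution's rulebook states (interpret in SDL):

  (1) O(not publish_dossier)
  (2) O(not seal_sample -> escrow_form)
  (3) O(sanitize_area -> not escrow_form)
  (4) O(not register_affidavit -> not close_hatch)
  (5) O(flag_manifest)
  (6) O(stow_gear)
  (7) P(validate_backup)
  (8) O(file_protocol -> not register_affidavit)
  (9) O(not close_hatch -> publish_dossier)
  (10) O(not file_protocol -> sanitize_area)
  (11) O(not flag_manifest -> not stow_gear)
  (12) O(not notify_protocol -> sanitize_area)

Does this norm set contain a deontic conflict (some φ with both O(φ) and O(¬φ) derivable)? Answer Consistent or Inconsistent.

Premise 11 is O(not flag_manifest -> not stow_gear), but O(not flag_manifest) is not derivable from the premises, so it does not yield O(not stow_gear).
So O(not stow_gear) is not derivable, and the apparent clash with O(stow_gear) does not arise.
A world satisfying every obligation exists (e.g. close_hatch=true, escrow_form=false, file_protocol=false, flag_manifest=true, notify_protocol=false, publish_dossier=false, register_affidavit=true, sanitize_area=true, seal_sample=true, stow_gear=true, validate_backup=false); no atom is both obligatory and forbidden, so the set is consistent.

Consistent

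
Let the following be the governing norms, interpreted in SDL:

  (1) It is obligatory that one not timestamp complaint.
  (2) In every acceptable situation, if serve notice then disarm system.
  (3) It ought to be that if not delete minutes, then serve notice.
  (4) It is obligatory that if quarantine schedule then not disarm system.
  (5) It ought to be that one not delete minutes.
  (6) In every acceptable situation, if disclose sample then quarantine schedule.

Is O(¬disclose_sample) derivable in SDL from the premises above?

Premise 5 states O(¬delete_minutes) outright.
From O(¬delete_minutes) and premise 3, O(¬delete_minutes → serve_notice), we obtain O(serve_notice).
From O(serve_notice) and premise 2, O(serve_notice → disarm_system), we obtain O(disarm_system).
Premise 4 is O(quarantine_schedule → ¬disarm_system); contrapositively O(disarm_system → ¬quarantine_schedule). Since O(disarm_system) holds, K gives O(¬quarantine_schedule).
Premise 6, O(disclose_sample → quarantine_schedule), contraposes to O(¬quarantine_schedule → ¬disclose_sample); with O(¬quarantine_schedule) we get O(¬disclose_sample).
Premise 1 does not contribute to this derivation.
So O(¬disclose_sample) follows.

Yes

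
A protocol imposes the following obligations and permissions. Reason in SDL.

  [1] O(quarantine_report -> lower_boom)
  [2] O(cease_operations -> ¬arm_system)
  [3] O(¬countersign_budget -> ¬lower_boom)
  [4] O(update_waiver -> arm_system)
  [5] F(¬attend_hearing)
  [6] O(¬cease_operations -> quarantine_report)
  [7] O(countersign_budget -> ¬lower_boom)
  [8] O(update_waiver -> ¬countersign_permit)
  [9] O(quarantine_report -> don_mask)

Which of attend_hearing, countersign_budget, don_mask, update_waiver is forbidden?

Premises 3 and 7 are O(¬countersign_budget -> ¬lower_boom) and O(countersign_budget -> ¬lower_boom); every ideal world satisfies ¬countersign_budget or countersign_budget, so in either case ¬lower_boom holds — hence O(¬lower_boom).
Premise 1 is O(quarantine_report -> lower_boom); contrapositively O(¬lower_boom -> ¬quarantine_report). Since O(¬lower_boom) holds, K gives O(¬quarantine_report).
Premise 6 is O(¬cease_operations -> quarantine_report); contrapositively O(¬quarantine_report -> cease_operations). Since O(¬quarantine_report) holds, K gives O(cease_operations).
From O(cease_operations) and premise 2, O(cease_operations -> ¬arm_system), we obtain O(¬arm_system).
The contrapositive of premise 4 (O(update_waiver -> arm_system)) is O(¬arm_system -> ¬update_waiver), and O(¬arm_system) is already established, so O(¬update_waiver).
So O(¬update_waiver) holds, i.e. update_waiver is forbidden. None of the other listed options is forbidden under the premises.

update_waiver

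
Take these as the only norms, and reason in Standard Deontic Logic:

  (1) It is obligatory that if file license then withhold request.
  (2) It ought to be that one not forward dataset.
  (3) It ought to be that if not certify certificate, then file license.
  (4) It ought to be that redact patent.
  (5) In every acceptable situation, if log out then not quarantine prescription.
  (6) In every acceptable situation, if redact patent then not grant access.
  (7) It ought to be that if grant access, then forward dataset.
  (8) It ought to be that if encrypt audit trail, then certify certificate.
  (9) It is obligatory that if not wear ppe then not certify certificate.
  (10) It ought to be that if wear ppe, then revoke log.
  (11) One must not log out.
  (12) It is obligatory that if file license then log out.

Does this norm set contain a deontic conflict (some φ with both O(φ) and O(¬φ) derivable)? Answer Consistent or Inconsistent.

Premise 7 is O(grant_access → forward_dataset), but O(grant_access) is not derivable from the premises, so it does not yield O(forward_dataset).
So O(forward_dataset) is not derivable, and the apparent clash with O(¬forward_dataset) does not arise.
A world satisfying every obligation exists (e.g. certify_certificate=true, encrypt_audit_trail=false, file_license=false, forward_dataset=false, grant_access=false, log_out=false, quarantine_prescription=false, redact_patent=true, revoke_log=true, wear_ppe=true, withhold_request=false); no atom is both obligatory and forbidden, so the set is consistent.

Consistent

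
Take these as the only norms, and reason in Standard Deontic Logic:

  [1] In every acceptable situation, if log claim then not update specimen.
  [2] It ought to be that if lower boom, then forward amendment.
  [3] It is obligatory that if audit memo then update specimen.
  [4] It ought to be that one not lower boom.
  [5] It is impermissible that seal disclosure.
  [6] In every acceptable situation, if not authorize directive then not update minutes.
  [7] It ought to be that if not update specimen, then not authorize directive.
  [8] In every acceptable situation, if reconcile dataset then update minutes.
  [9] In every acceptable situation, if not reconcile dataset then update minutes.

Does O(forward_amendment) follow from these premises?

No

Premise 2 is O(lower_boom → forward_amendment), but O(lower_boom) is not derivable from the premises, so it does not yield O(forward_amendment).
No other premise forces O(forward_amendment). An ideal world satisfying every premise can still have forward_amendment false, so O(forward_amendment) is not derivable.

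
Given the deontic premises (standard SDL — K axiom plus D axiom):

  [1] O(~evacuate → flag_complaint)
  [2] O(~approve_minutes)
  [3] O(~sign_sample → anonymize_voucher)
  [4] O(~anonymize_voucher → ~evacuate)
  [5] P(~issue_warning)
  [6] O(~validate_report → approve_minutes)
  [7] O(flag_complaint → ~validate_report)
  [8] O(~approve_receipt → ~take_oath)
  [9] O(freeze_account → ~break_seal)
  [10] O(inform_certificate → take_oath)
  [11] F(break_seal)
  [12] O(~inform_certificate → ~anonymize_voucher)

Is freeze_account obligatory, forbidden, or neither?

Neither

Premise 9 is O(freeze_account → ~break_seal); even if O(~break_seal) held, inferring O(freeze_account) would be affirming the consequent — invalid.
No premise or chain of K-axiom applications forces O(freeze_account), and none forces O(~freeze_account). So freeze_account is neither obligatory nor forbidden under these norms.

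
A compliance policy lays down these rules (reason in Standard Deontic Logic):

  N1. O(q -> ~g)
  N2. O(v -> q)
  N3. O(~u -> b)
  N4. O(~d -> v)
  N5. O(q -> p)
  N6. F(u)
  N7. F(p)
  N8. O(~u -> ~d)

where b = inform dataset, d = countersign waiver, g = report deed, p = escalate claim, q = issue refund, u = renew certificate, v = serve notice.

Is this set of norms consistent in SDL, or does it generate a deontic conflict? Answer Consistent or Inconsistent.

F(p) at premise 7 means O(~p).
The contrapositive of premise 5 (O(q -> p)) is O(~p -> ~q), and O(~p) is already established, so O(~q).
Premise 2 is O(v -> q); contrapositively O(~q -> ~v). Since O(~q) holds, K gives O(~v).
The contrapositive of premise 4 (O(~d -> v)) is O(~v -> d), and O(~v) is already established, so O(d).
Premise 8, O(~u -> ~d), contraposes to O(d -> u); with O(d) we get O(u).
But premise 6, F(u), means O(~u).
We now have both O(u) and O(~u) — u is simultaneously obligatory and forbidden, violating the D-axiom.

Inconsistent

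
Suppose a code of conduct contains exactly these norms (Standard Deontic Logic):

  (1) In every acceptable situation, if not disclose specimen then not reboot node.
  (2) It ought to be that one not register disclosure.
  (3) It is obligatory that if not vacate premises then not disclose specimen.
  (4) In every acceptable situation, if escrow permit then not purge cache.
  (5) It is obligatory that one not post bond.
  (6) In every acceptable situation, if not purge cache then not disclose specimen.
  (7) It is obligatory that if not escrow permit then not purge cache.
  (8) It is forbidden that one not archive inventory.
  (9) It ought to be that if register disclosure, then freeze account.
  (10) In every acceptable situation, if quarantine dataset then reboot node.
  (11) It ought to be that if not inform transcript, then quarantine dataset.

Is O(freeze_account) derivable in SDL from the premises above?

No

Premise 9 is O(register_disclosure → freeze_account), but O(register_disclosure) is not derivable from the premises, so it does not yield O(freeze_account).
No other premise forces O(freeze_account). An ideal world satisfying every premise can still have freeze_account false, so O(freeze_account) is not derivable.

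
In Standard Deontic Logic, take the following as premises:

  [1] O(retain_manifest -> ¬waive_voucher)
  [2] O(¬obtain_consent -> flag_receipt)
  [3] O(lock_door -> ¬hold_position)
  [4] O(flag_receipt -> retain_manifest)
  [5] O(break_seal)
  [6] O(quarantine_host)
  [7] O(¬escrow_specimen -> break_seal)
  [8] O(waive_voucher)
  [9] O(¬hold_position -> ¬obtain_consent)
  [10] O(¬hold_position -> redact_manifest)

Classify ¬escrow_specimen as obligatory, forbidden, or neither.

Premise 7 is O(¬escrow_specimen -> break_seal); even if O(break_seal) held, inferring O(¬escrow_specimen) would be affirming the consequent — invalid.
No premise or chain of K-axiom applications forces O(¬escrow_specimen), and none forces O(escrow_specimen). So ¬escrow_specimen is neither obligatory nor forbidden under these norms.

Neither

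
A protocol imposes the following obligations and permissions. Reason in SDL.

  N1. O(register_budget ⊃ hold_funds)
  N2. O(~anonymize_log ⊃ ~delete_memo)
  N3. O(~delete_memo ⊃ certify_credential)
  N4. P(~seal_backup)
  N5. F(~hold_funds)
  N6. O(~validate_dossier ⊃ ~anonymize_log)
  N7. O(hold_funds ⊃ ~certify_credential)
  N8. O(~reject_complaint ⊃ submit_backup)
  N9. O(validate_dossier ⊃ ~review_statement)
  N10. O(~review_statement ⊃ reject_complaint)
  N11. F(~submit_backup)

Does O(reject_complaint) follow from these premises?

Premise 5 is F(~hold_funds), i.e. O(hold_funds).
With premise 7, O(hold_funds ⊃ ~certify_credential), the K-axiom yields O(~certify_credential).
Premise 3, O(~delete_memo ⊃ certify_credential), contraposes to O(~certify_credential ⊃ delete_memo); with O(~certify_credential) we get O(delete_memo).
The contrapositive of premise 2 (O(~anonymize_log ⊃ ~delete_memo)) is O(delete_memo ⊃ anonymize_log), and O(delete_memo) is already established, so O(anonymize_log).
Premise 6, O(~validate_dossier ⊃ ~anonymize_log), contraposes to O(anonymize_log ⊃ validate_dossier); with O(anonymize_log) we get O(validate_dossier).
From O(validate_dossier) and premise 9, O(validate_dossier ⊃ ~review_statement), we obtain O(~review_statement).
From O(~review_statement) and premise 10, O(~review_statement ⊃ reject_complaint), we obtain O(reject_complaint).
Premises 1, 4, 8, 11 do not contribute to this derivation.
So O(reject_complaint) follows.

Yes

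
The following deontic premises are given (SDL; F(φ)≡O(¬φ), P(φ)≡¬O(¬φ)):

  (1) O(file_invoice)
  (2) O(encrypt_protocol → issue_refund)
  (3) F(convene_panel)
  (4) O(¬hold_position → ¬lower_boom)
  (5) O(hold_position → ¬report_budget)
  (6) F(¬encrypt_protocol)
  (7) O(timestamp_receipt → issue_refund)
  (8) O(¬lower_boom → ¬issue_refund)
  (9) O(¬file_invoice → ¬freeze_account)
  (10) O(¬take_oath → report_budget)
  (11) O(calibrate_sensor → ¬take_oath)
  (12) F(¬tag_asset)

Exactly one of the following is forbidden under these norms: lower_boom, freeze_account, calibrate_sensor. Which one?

Premise 6 is F(¬encrypt_protocol), i.e. O(encrypt_protocol).
Premise 2 is O(encrypt_protocol → issue_refund); since O(encrypt_protocol), deontic closure gives O(issue_refund).
Premise 8 is O(¬lower_boom → ¬issue_refund); contrapositively O(issue_refund → lower_boom). Since O(issue_refund) holds, K gives O(lower_boom).
Premise 4 is O(¬hold_position → ¬lower_boom); contrapositively O(lower_boom → hold_position). Since O(lower_boom) holds, K gives O(hold_position).
From O(hold_position) and premise 5, O(hold_position → ¬report_budget), we obtain O(¬report_budget).
The contrapositive of premise 10 (O(¬take_oath → report_budget)) is O(¬report_budget → take_oath), and O(¬report_budget) is already established, so O(take_oath).
Premise 11 is O(calibrate_sensor → ¬take_oath); contrapositively O(take_oath → ¬calibrate_sensor). Since O(take_oath) holds, K gives O(¬calibrate_sensor).
So O(¬calibrate_sensor) holds, i.e. calibrate_sensor is forbidden. None of the other listed options is forbidden under the premises.

calibrate_sensor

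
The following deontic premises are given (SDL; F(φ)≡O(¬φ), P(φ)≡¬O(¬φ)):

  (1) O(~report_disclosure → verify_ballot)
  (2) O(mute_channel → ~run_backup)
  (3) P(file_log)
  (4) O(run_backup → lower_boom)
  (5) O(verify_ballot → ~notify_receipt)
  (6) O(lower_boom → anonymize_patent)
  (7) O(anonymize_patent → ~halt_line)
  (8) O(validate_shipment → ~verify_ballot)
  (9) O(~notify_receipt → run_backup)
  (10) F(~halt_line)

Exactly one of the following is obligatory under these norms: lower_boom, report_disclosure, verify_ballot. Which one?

Premise 10 is F(~halt_line), i.e. O(halt_line).
Premise 7, O(anonymize_patent → ~halt_line), contraposes to O(halt_line → ~anonymize_patent); with O(halt_line) we get O(~anonymize_patent).
The contrapositive of premise 6 (O(lower_boom → anonymize_patent)) is O(~anonymize_patent → ~lower_boom), and O(~anonymize_patent) is already established, so O(~lower_boom).
Premise 4 is O(run_backup → lower_boom); contrapositively O(~lower_boom → ~run_backup). Since O(~lower_boom) holds, K gives O(~run_backup).
The contrapositive of premise 9 (O(~notify_receipt → run_backup)) is O(~run_backup → notify_receipt), and O(~run_backup) is already established, so O(notify_receipt).
Premise 5 is O(verify_ballot → ~notify_receipt); contrapositively O(notify_receipt → ~verify_ballot). Since O(notify_receipt) holds, K gives O(~verify_ballot).
Premise 1 is O(~report_disclosure → verify_ballot); contrapositively O(~verify_ballot → report_disclosure). Since O(~verify_ballot) holds, K gives O(report_disclosure).
So O(report_disclosure) holds — report_disclosure is obligatory. None of the other listed options is made obligatory by any chain of premises.

report_disclosure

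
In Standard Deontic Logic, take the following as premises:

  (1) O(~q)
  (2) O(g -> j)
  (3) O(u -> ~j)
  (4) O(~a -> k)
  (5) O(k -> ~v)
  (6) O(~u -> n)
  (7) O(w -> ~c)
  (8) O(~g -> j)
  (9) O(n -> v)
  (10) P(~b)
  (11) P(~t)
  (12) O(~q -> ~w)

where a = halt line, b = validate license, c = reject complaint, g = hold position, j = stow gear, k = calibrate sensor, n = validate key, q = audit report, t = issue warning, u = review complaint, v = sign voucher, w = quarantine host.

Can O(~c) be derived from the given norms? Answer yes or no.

Premise 7 is O(w -> ~c), but O(w) is not derivable from the premises, so it does not yield O(~c).
No other premise forces O(~c). An ideal world satisfying every premise can still have ~c false, so O(~c) is not derivable.

No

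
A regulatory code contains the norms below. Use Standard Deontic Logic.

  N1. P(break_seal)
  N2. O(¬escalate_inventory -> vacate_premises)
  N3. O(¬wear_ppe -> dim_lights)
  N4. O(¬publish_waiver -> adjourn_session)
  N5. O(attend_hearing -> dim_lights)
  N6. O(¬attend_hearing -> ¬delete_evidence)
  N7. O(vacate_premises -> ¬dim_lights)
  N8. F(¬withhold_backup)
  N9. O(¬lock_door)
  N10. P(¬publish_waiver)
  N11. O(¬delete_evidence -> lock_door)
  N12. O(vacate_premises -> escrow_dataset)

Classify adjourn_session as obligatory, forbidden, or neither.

Premise 4 is O(¬publish_waiver -> adjourn_session), but O(¬publish_waiver) is not derivable from the premises (the permission P(¬publish_waiver) asserts only ¬O(publish_waiver), not O(¬publish_waiver)), so it does not yield O(adjourn_session).
No premise or chain of K-axiom applications forces O(adjourn_session), and none forces O(¬adjourn_session). So adjourn_session is neither obligatory nor forbidden under these norms.

Neither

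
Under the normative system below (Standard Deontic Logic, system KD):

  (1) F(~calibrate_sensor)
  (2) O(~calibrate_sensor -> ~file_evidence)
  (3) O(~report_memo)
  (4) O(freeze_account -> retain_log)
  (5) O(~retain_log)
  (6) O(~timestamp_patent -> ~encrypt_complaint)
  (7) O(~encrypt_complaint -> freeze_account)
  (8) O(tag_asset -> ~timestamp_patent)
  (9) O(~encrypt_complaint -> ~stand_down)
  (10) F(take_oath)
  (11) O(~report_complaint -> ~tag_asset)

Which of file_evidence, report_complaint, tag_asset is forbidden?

From premise 5 we have O(~retain_log).
Premise 4 is O(freeze_account -> retain_log); contrapositively O(~retain_log -> ~freeze_account). Since O(~retain_log) holds, K gives O(~freeze_account).
Premise 7 is O(~encrypt_complaint -> freeze_account); contrapositively O(~freeze_account -> encrypt_complaint). Since O(~freeze_account) holds, K gives O(encrypt_complaint).
The contrapositive of premise 6 (O(~timestamp_patent -> ~encrypt_complaint)) is O(encrypt_complaint -> timestamp_patent), and O(encrypt_complaint) is already established, so O(timestamp_patent).
Premise 8 is O(tag_asset -> ~timestamp_patent); contrapositively O(timestamp_patent -> ~tag_asset). Since O(timestamp_patent) holds, K gives O(~tag_asset).
So O(~tag_asset) holds, i.e. tag_asset is forbidden. None of the other listed options is forbidden under the premises.

tag_asset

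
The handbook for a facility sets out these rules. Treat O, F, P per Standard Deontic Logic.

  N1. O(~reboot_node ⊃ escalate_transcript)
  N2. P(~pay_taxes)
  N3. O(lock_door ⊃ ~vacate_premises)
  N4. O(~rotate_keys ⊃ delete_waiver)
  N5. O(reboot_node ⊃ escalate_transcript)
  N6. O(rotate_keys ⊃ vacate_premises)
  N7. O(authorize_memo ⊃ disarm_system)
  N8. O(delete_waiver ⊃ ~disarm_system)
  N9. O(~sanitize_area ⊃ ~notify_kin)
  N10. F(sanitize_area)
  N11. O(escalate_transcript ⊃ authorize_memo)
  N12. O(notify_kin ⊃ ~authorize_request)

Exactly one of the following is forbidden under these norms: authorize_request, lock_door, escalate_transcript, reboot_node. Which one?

By case analysis on reboot_node: premise 5 gives O(reboot_node ⊃ escalate_transcript) and premise 1 gives O(~reboot_node ⊃ escalate_transcript), so O(escalate_transcript) either way.
From O(escalate_transcript) and premise 11, O(escalate_transcript ⊃ authorize_memo), we obtain O(authorize_memo).
Applying K to premise 7 (O(authorize_memo ⊃ disarm_system)) and O(authorize_memo) yields O(disarm_system).
Premise 8 is O(delete_waiver ⊃ ~disarm_system); contrapositively O(disarm_system ⊃ ~delete_waiver). Since O(disarm_system) holds, K gives O(~delete_waiver).
Premise 4, O(~rotate_keys ⊃ delete_waiver), contraposes to O(~delete_waiver ⊃ rotate_keys); with O(~delete_waiver) we get O(rotate_keys).
Applying K to premise 6 (O(rotate_keys ⊃ vacate_premises)) and O(rotate_keys) yields O(vacate_premises).
Premise 3, O(lock_door ⊃ ~vacate_premises), contraposes to O(vacate_premises ⊃ ~lock_door); with O(vacate_premises) we get O(~lock_door).
So O(~lock_door) holds, i.e. lock_door is forbidden. None of the other listed options is forbidden under the premises.

lock_door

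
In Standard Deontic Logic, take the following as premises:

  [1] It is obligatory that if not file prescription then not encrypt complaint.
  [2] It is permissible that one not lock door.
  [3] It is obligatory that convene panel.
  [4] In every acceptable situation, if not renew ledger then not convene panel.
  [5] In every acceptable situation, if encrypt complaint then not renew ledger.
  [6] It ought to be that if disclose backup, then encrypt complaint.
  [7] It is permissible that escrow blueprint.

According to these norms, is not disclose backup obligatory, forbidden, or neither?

From premise 3 we have O(convene_panel).
Premise 4 is O(¬renew_ledger → ¬convene_panel); contrapositively O(convene_panel → renew_ledger). Since O(convene_panel) holds, K gives O(renew_ledger).
Premise 5 is O(encrypt_complaint → ¬renew_ledger); contrapositively O(renew_ledger → ¬encrypt_complaint). Since O(renew_ledger) holds, K gives O(¬encrypt_complaint).
Premise 6, O(disclose_backup → encrypt_complaint), contraposes to O(¬encrypt_complaint → ¬disclose_backup); with O(¬encrypt_complaint) we get O(¬disclose_backup).
Premises 1, 2, 7 do not contribute to this derivation.
Hence ¬disclose_backup is obligatory.

Obligatory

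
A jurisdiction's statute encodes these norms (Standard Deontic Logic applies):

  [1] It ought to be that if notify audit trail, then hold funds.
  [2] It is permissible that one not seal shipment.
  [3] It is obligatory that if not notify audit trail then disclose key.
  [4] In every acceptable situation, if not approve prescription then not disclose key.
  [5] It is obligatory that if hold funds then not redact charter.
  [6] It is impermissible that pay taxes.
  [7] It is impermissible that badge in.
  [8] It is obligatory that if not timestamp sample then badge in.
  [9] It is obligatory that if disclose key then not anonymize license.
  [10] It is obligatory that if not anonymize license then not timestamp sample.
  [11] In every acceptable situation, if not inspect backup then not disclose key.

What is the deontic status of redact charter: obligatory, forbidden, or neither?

F(badge_in) at premise 7 means O(¬badge_in).
The contrapositive of premise 8 (O(¬timestamp_sample → badge_in)) is O(¬badge_in → timestamp_sample), and O(¬badge_in) is already established, so O(timestamp_sample).
Premise 10, O(¬anonymize_license → ¬timestamp_sample), contraposes to O(timestamp_sample → anonymize_license); with O(timestamp_sample) we get O(anonymize_license).
Premise 9, O(disclose_key → ¬anonymize_license), contraposes to O(anonymize_license → ¬disclose_key); with O(anonymize_license) we get O(¬disclose_key).
Premise 3, O(¬notify_audit_trail → disclose_key), contraposes to O(¬disclose_key → notify_audit_trail); with O(¬disclose_key) we get O(notify_audit_trail).
From O(notify_audit_trail) and premise 1, O(notify_audit_trail → hold_funds), we obtain O(hold_funds).
Applying K to premise 5 (O(hold_funds → ¬redact_charter)) and O(hold_funds) yields O(¬redact_charter).
Premises 2, 4, 6, 11 do not contribute to this derivation.
Thus O(¬redact_charter), which is F(redact_charter): redact_charter is forbidden.

Forbidden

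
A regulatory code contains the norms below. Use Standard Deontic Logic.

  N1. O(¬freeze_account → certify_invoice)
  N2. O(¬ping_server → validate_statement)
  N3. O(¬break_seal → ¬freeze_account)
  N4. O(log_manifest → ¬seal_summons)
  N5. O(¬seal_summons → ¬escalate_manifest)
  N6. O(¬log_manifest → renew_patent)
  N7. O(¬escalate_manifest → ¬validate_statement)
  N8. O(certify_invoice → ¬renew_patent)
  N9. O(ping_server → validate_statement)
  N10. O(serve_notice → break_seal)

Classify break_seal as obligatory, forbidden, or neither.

By case analysis on ping_server: premise 9 gives O(ping_server → validate_statement) and premise 2 gives O(¬ping_server → validate_statement), so O(validate_statement) either way.
Premise 7, O(¬escalate_manifest → ¬validate_statement), contraposes to O(validate_statement → escalate_manifest); with O(validate_statement) we get O(escalate_manifest).
The contrapositive of premise 5 (O(¬seal_summons → ¬escalate_manifest)) is O(escalate_manifest → seal_summons), and O(escalate_manifest) is already established, so O(seal_summons).
Premise 4, O(log_manifest → ¬seal_summons), contraposes to O(seal_summons → ¬log_manifest); with O(seal_summons) we get O(¬log_manifest).
With premise 6, O(¬log_manifest → renew_patent), the K-axiom yields O(renew_patent).
Premise 8, O(certify_invoice → ¬renew_patent), contraposes to O(renew_patent → ¬certify_invoice); with O(renew_patent) we get O(¬certify_invoice).
The contrapositive of premise 1 (O(¬freeze_account → certify_invoice)) is O(¬certify_invoice → freeze_account), and O(¬certify_invoice) is already established, so O(freeze_account).
Premise 3 is O(¬break_seal → ¬freeze_account); contrapositively O(freeze_account → break_seal). Since O(freeze_account) holds, K gives O(break_seal).
Premise 10 does not contribute to this derivation.
Hence break_seal is obligatory.

Obligatory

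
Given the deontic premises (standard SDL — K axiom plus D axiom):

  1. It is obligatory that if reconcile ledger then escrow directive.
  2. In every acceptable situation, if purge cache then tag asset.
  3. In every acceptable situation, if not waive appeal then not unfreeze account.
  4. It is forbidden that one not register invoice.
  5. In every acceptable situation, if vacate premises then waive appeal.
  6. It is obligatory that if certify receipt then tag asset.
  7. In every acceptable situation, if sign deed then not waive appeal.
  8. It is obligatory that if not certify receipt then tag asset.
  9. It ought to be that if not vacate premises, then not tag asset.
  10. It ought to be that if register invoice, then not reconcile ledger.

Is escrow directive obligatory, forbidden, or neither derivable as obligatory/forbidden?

Premise 1 is O(reconcile_ledger → escrow_directive), but O(reconcile_ledger) is not derivable from the premises, so it does not yield O(escrow_directive).
No premise or chain of K-axiom applications forces O(escrow_directive), and none forces O(¬escrow_directive). So escrow_directive is neither obligatory nor forbidden under these norms.

Neither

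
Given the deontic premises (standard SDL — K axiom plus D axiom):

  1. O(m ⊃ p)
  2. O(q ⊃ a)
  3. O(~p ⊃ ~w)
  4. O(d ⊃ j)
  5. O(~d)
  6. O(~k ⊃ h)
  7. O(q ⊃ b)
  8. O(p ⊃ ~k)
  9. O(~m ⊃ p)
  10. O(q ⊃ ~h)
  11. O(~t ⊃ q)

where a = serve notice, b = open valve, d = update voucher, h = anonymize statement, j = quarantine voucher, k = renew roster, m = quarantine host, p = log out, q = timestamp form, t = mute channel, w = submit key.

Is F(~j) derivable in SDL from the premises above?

No

Premise 4 is O(d ⊃ j), but O(d) is not derivable from the premises, so it does not yield O(j).
No other premise forces O(j). An ideal world satisfying every premise can still have ~j true, so F(~j) is not derivable.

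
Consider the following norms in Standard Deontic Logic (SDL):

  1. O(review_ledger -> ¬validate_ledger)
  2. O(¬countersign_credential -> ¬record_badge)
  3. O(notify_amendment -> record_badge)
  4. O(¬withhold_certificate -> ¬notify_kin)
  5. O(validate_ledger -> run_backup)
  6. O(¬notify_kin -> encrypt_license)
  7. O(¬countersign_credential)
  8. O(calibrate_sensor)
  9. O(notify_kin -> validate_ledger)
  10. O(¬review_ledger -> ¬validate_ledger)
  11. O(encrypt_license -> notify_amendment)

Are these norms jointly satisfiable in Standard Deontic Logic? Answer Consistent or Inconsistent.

Inconsistent

Premises 10 and 1 cover both cases: O(¬review_ledger -> ¬validate_ledger) and O(review_ledger -> ¬validate_ledger). Since ¬review_ledger ∨ review_ledger is a tautology, O(¬validate_ledger) follows.
Premise 9 is O(notify_kin -> validate_ledger); contrapositively O(¬validate_ledger -> ¬notify_kin). Since O(¬validate_ledger) holds, K gives O(¬notify_kin).
Applying K to premise 6 (O(¬notify_kin -> encrypt_license)) and O(¬notify_kin) yields O(encrypt_license).
With premise 11, O(encrypt_license -> notify_amendment), the K-axiom yields O(notify_amendment).
With premise 3, O(notify_amendment -> record_badge), the K-axiom yields O(record_badge).
Premise 2, O(¬countersign_credential -> ¬record_badge), contraposes to O(record_badge -> countersign_credential); with O(record_badge) we get O(countersign_credential).
Yet premise 7 states O(¬countersign_credential).
We now have both O(countersign_credential) and O(¬countersign_credential) — countersign_credential is simultaneously obligatory and forbidden, violating the D-axiom.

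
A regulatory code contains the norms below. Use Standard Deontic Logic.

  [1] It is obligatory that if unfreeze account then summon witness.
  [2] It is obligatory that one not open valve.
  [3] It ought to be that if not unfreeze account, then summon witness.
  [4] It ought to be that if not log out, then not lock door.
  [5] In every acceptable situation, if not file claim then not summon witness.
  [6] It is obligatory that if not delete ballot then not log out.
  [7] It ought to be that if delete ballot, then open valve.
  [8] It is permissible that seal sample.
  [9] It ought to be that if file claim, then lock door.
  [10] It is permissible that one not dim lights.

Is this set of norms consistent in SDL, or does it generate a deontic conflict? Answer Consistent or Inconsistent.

Inconsistent

Premises 1 and 3 cover both cases: O(unfreeze_account → summon_witness) and O(¬unfreeze_account → summon_witness). Since unfreeze_account ∨ ¬unfreeze_account is a tautology, O(summon_witness) follows.
Premise 5 is O(¬file_claim → ¬summon_witness); contrapositively O(summon_witness → file_claim). Since O(summon_witness) holds, K gives O(file_claim).
Applying K to premise 9 (O(file_claim → lock_door)) and O(file_claim) yields O(lock_door).
Premise 4 is O(¬log_out → ¬lock_door); contrapositively O(lock_door → log_out). Since O(lock_door) holds, K gives O(log_out).
Premise 6, O(¬delete_ballot → ¬log_out), contraposes to O(log_out → delete_ballot); with O(log_out) we get O(delete_ballot).
Applying K to premise 7 (O(delete_ballot → open_valve)) and O(delete_ballot) yields O(open_valve).
However, premise 2 gives O(¬open_valve).
We now have both O(open_valve) and O(¬open_valve) — open_valve is simultaneously obligatory and forbidden, violating the D-axiom.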